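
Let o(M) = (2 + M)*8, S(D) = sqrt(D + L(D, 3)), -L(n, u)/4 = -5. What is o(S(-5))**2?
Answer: 1216 + 256*sqrt(15) ≈ 2207.5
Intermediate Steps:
L(n, u) = 20 (L(n, u) = -4*(-5) = 20)
S(D) = sqrt(20 + D) (S(D) = sqrt(D + 20) = sqrt(20 + D))
o(M) = 16 + 8*M
o(S(-5))**2 = (16 + 8*sqrt(20 - 5))**2 = (16 + 8*sqrt(15))**2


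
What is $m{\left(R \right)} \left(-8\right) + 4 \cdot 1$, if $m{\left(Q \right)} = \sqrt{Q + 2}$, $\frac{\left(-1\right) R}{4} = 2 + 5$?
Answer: $4 - 8 i \sqrt{26} \approx 4.0 - 40.792 i$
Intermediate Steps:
$R = -28$ ($R = - 4 \left(2 + 5\right) = \left(-4\right) 7 = -28$)
$m{\left(Q \right)} = \sqrt{2 + Q}$
$m{\left(R \right)} \left(-8\right) + 4 \cdot 1 = \sqrt{2 - 28} \left(-8\right) + 4 \cdot 1 = \sqrt{-26} \left(-8\right) + 4 = i \sqrt{26} \left(-8\right) + 4 = - 8 i \sqrt{26} + 4 = 4 - 8 i \sqrt{26}$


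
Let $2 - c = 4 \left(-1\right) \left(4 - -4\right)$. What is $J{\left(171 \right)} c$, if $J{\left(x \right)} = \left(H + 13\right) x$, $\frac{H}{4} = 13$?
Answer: $377910$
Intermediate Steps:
$H = 52$ ($H = 4 \cdot 13 = 52$)
$J{\left(x \right)} = 65 x$ ($J{\left(x \right)} = \left(52 + 13\right) x = 65 x$)
$c = 34$ ($c = 2 - 4 \left(-1\right) \left(4 - -4\right) = 2 - - 4 \left(4 + 4\right) = 2 - \left(-4\right) 8 = 2 - -32 = 2 + 32 = 34$)
$J{\left(171 \right)} c = 65 \cdot 171 \cdot 34 = 11115 \cdot 34 = 377910$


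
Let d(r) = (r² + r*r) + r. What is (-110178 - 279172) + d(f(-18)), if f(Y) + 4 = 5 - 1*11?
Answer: -389160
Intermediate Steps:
f(Y) = -10 (f(Y) = -4 + (5 - 1*11) = -4 + (5 - 11) = -4 - 6 = -10)
d(r) = r + 2*r² (d(r) = (r² + r²) + r = 2*r² + r = r + 2*r²)
(-110178 - 279172) + d(f(-18)) = (-110178 - 279172) - 10*(1 + 2*(-10)) = -389350 - 10*(1 - 20) = -389350 - 10*(-19) = -389350 + 190 = -389160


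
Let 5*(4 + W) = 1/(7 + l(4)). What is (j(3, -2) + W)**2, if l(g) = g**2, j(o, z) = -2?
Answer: 474721/13225 ≈ 35.896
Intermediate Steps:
W = -459/115 (W = -4 + 1/(5*(7 + 4**2)) = -4 + 1/(5*(7 + 16)) = -4 + (1/5)/23 = -4 + (1/5)*(1/23) = -4 + 1/115 = -459/115 ≈ -3.9913)
(j(3, -2) + W)**2 = (-2 - 459/115)**2 = (-689/115)**2 = 474721/13225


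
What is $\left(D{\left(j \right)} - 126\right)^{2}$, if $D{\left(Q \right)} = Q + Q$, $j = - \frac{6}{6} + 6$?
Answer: $13456$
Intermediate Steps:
$j = 5$ ($j = \left(-6\right) \frac{1}{6} + 6 = -1 + 6 = 5$)
$D{\left(Q \right)} = 2 Q$
$\left(D{\left(j \right)} - 126\right)^{2} = \left(2 \cdot 5 - 126\right)^{2} = \left(10 - 126\right)^{2} = \left(-116\right)^{2} = 13456$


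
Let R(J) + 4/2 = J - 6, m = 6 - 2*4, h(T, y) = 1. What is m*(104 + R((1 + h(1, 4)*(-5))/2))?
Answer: -188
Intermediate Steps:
m = -2 (m = 6 - 8 = -2)
R(J) = -8 + J (R(J) = -2 + (J - 6) = -2 + (-6 + J) = -8 + J)
m*(104 + R((1 + h(1, 4)*(-5))/2)) = -2*(104 + (-8 + (1 + 1*(-5))/2)) = -2*(104 + (-8 + (1 - 5)*(1/2))) = -2*(104 + (-8 - 4*1/2)) = -2*(104 + (-8 - 2)) = -2*(104 - 10) = -2*94 = -188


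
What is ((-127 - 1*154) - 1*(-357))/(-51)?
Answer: -76/51 ≈ -1.4902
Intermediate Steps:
((-127 - 1*154) - 1*(-357))/(-51) = ((-127 - 154) + 357)*(-1/51) = (-281 + 357)*(-1/51) = 76*(-1/51) = -76/51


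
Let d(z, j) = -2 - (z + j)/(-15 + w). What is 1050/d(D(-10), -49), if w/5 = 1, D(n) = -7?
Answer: -2625/19 ≈ -138.16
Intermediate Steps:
w = 5 (w = 5*1 = 5)
d(z, j) = -2 + j/10 + z/10 (d(z, j) = -2 - (z + j)/(-15 + 5) = -2 - (j + z)/(-10) = -2 - (j + z)*(-1)/10 = -2 - (-j/10 - z/10) = -2 + (j/10 + z/10) = -2 + j/10 + z/10)
1050/d(D(-10), -49) = 1050/(-2 + (1/10)*(-49) + (1/10)*(-7)) = 1050/(-2 - 49/10 - 7/10) = 1050/(-38/5) = 1050*(-5/38) = -2625/19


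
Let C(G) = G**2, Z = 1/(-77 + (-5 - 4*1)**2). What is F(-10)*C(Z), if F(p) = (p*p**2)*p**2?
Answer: -6250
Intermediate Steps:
Z = 1/4 (Z = 1/(-77 + (-5 - 4)**2) = 1/(-77 + (-9)**2) = 1/(-77 + 81) = 1/4 ≈ 0.25000)
F(p) = p**5 (F(p) = p**3*p**2 = p**5)
F(-10)*C(Z) = (-10)**5*(1/4)**2 = -100000*1/16 = -6250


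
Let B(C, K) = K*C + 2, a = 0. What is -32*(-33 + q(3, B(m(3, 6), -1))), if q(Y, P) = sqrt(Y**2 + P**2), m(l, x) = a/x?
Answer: 1056 - 32*sqrt(13) ≈ 940.62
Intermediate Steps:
m(l, x) = 0 (m(l, x) = 0/x = 0)
B(C, K) = 2 + C*K (B(C, K) = C*K + 2 = 2 + C*K)
q(Y, P) = sqrt(P**2 + Y**2)
-32*(-33 + q(3, B(m(3, 6), -1))) = -32*(-33 + sqrt((2 + 0*(-1))**2 + 3**2)) = -32*(-33 + sqrt((2 + 0)**2 + 9)) = -32*(-33 + sqrt(2**2 + 9)) = -32*(-33 + sqrt(4 + 9)) = -32*(-33 + sqrt(13)) = 1056 - 32*sqrt(13)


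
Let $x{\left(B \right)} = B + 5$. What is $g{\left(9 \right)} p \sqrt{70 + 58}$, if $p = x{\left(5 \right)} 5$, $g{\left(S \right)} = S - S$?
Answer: $0$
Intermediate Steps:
$x{\left(B \right)} = 5 + B$
$g{\left(S \right)} = 0$
$p = 50$ ($p = \left(5 + 5\right) 5 = 10 \cdot 5 = 50$)
$g{\left(9 \right)} p \sqrt{70 + 58} = 0 \cdot 50 \sqrt{70 + 58} = 0 \sqrt{128} = 0 \cdot 8 \sqrt{2} = 0$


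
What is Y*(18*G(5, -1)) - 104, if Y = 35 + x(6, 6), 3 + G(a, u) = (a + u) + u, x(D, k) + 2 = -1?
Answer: -104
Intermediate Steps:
x(D, k) = -3 (x(D, k) = -2 - 1 = -3)
G(a, u) = -3 + a + 2*u (G(a, u) = -3 + ((a + u) + u) = -3 + (a + 2*u) = -3 + a + 2*u)
Y = 32 (Y = 35 - 3 = 32)
Y*(18*G(5, -1)) - 104 = 32*(18*(-3 + 5 + 2*(-1))) - 104 = 32*(18*(-3 + 5 - 2)) - 104 = 32*(18*0) - 104 = 32*0 - 104 = 0 - 104 = -104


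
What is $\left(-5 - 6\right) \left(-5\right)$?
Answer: $55$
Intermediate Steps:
$\left(-5 - 6\right) \left(-5\right) = \left(-11\right) \left(-5\right) = 55$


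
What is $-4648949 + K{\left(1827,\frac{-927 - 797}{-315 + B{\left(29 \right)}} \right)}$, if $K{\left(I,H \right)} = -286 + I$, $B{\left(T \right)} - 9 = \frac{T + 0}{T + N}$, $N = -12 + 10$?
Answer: $-4647408$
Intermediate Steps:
$N = -2$
$B{\left(T \right)} = 9 + \frac{T}{-2 + T}$ ($B{\left(T \right)} = 9 + \frac{T + 0}{T - 2} = 9 + \frac{T}{-2 + T}$)
$-4648949 + K{\left(1827,\frac{-927 - 797}{-315 + B{\left(29 \right)}} \right)} = -4648949 + \left(-286 + 1827\right) = -4648949 + 1541 = -4647408$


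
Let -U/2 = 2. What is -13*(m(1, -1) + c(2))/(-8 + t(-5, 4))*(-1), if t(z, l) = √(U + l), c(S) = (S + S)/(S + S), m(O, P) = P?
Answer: 0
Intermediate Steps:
U = -4 (U = -2*2 = -4)
c(S) = 1 (c(S) = (2*S)/((2*S)) = (2*S)*(1/(2*S)) = 1)
t(z, l) = √(-4 + l)
-13*(m(1, -1) + c(2))/(-8 + t(-5, 4))*(-1) = -13*(-1 + 1)/(-8 + √(-4 + 4))*(-1) = -0/(-8 + √0)*(-1) = -0/(-8 + 0)*(-1) = -0/(-8)*(-1) = -0*(-1)/8*(-1) = -13*0*(-1) = 0*(-1) = 0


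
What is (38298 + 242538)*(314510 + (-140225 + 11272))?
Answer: 52111085652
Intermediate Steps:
(38298 + 242538)*(314510 + (-140225 + 11272)) = 280836*(314510 - 128953) = 280836*185557 = 52111085652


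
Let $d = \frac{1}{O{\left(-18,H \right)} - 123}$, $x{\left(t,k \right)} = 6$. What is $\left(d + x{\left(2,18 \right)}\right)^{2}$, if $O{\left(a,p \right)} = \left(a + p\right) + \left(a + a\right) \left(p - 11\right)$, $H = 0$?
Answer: $\frac{2343961}{65025} \approx 36.047$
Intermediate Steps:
$O{\left(a,p \right)} = a + p + 2 a \left(-11 + p\right)$ ($O{\left(a,p \right)} = \left(a + p\right) + 2 a \left(-11 + p\right) = a + p + 2 a \left(-11 + p\right)$)
$d = \frac{1}{255}$ ($d = \frac{1}{\left(0 - -378 + 2 \left(-18\right) 0\right) - 123} = \frac{1}{\left(0 + 378 + 0\right) - 123} = \frac{1}{378 - 123} = \frac{1}{255} \approx 0.0039216$)
$\left(d + x{\left(2,18 \right)}\right)^{2} = \left(\frac{1}{255} + 6\right)^{2} = \left(\frac{1531}{255}\right)^{2} = \frac{2343961}{65025}$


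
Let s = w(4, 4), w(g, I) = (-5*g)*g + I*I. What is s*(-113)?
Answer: 7232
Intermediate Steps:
w(g, I) = I**2 - 5*g**2 (w(g, I) = -5*g**2 + I**2 = I**2 - 5*g**2)
s = -64 (s = 4**2 - 5*4**2 = 16 - 5*16 = 16 - 80 = -64)
s*(-113) = -64*(-113) = 7232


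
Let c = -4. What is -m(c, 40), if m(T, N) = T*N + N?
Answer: 120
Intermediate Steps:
m(T, N) = N + N*T (m(T, N) = N*T + N = N + N*T)
-m(c, 40) = -40*(1 - 4) = -40*(-3) = -1*(-120) = 120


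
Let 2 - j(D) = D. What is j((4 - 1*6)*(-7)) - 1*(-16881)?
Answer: 16869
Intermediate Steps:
j(D) = 2 - D
j((4 - 1*6)*(-7)) - 1*(-16881) = (2 - (4 - 1*6)*(-7)) - 1*(-16881) = (2 - (4 - 6)*(-7)) + 16881 = (2 - (-2)*(-7)) + 16881 = (2 - 1*14) + 16881 = (2 - 14) + 16881 = -12 + 16881 = 16869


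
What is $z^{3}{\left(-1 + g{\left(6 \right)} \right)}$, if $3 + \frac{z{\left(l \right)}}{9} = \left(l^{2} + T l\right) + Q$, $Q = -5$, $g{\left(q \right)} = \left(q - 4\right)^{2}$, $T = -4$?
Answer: $-970299$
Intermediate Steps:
$g{\left(q \right)} = \left(-4 + q\right)^{2}$
$z{\left(l \right)} = -72 - 36 l + 9 l^{2}$ ($z{\left(l \right)} = -27 + 9 \left(\left(l^{2} - 4 l\right) - 5\right) = -27 + 9 \left(-5 + l^{2} - 4 l\right) = -27 - \left(45 - 9 l^{2} + 36 l\right) = -72 - 36 l + 9 l^{2}$)
$z^{3}{\left(-1 + g{\left(6 \right)} \right)} = \left(-72 - 36 \left(-1 + \left(-4 + 6\right)^{2}\right) + 9 \left(-1 + \left(-4 + 6\right)^{2}\right)^{2}\right)^{3} = \left(-72 - 36 \left(-1 + 2^{2}\right) + 9 \left(-1 + 2^{2}\right)^{2}\right)^{3} = \left(-72 - 36 \left(-1 + 4\right) + 9 \left(-1 + 4\right)^{2}\right)^{3} = \left(-72 - 108 + 9 \cdot 3^{2}\right)^{3} = \left(-72 - 108 + 9 \cdot 9\right)^{3} = \left(-72 - 108 + 81\right)^{3} = \left(-99\right)^{3} = -970299$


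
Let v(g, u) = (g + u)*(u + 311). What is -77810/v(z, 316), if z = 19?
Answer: -15562/42009 ≈ -0.37044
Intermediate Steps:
v(g, u) = (311 + u)*(g + u) (v(g, u) = (g + u)*(311 + u) = (311 + u)*(g + u))
-77810/v(z, 316) = -77810/(316**2 + 311*19 + 311*316 + 19*316) = -77810/(99856 + 5909 + 98276 + 6004) = -77810/210045 = -77810*1/210045 = -15562/42009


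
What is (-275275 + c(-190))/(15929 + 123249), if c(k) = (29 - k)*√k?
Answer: -21175/10706 + 219*I*√190/139178 ≈ -1.9779 + 0.02169*I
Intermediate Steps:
c(k) = √k*(29 - k)
(-275275 + c(-190))/(15929 + 123249) = (-275275 + √(-190)*(29 - 1*(-190)))/(15929 + 123249) = (-275275 + (I*√190)*(29 + 190))/139178 = (-275275 + (I*√190)*219)*(1/139178) = (-275275 + 219*I*√190)*(1/139178) = -21175/10706 + 219*I*√190/139178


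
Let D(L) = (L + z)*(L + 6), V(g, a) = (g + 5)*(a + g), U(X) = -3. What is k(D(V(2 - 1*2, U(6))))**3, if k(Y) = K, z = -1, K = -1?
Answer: -1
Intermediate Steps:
V(g, a) = (5 + g)*(a + g)
D(L) = (-1 + L)*(6 + L) (D(L) = (L - 1)*(L + 6) = (-1 + L)*(6 + L))
k(Y) = -1
k(D(V(2 - 1*2, U(6))))**3 = (-1)**3 = -1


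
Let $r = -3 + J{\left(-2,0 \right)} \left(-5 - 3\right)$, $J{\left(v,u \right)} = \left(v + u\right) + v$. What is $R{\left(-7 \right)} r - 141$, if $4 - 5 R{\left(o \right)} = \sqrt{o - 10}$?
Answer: $- \frac{589}{5} - \frac{29 i \sqrt{17}}{5} \approx -117.8 - 23.914 i$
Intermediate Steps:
$J{\left(v,u \right)} = u + 2 v$ ($J{\left(v,u \right)} = \left(u + v\right) + v = u + 2 v$)
$R{\left(o \right)} = \frac{4}{5} - \frac{\sqrt{-10 + o}}{5}$ ($R{\left(o \right)} = \frac{4}{5} - \frac{\sqrt{o - 10}}{5} = \frac{4}{5} - \frac{\sqrt{-10 + o}}{5}$)
$r = 29$ ($r = -3 + \left(0 + 2 \left(-2\right)\right) \left(-5 - 3\right) = -3 + \left(0 - 4\right) \left(-5 - 3\right) = -3 - -32 = -3 + 32 = 29$)
$R{\left(-7 \right)} r - 141 = \left(\frac{4}{5} - \frac{\sqrt{-10 - 7}}{5}\right) 29 - 141 = \left(\frac{4}{5} - \frac{\sqrt{-17}}{5}\right) 29 - 141 = \left(\frac{4}{5} - \frac{i \sqrt{17}}{5}\right) 29 - 141 = \left(\frac{116}{5} - \frac{29 i \sqrt{17}}{5}\right) - 141 = - \frac{589}{5} - \frac{29 i \sqrt{17}}{5}$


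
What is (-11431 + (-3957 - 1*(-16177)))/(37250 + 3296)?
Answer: 789/40546 ≈ 0.019459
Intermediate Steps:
(-11431 + (-3957 - 1*(-16177)))/(37250 + 3296) = (-11431 + (-3957 + 16177))/40546 = (-11431 + 12220)*(1/40546) = 789*(1/40546) = 789/40546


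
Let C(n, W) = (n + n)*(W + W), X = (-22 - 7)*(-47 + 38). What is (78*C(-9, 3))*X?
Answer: -2198664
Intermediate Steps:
X = 261 (X = -29*(-9) = 261)
C(n, W) = 4*W*n (C(n, W) = (2*n)*(2*W) = 4*W*n)
(78*C(-9, 3))*X = (78*(4*3*(-9)))*261 = (78*(-108))*261 = -8424*261 = -2198664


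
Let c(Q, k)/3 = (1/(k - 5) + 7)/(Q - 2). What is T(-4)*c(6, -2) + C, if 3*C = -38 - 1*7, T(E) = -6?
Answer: -321/7 ≈ -45.857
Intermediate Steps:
c(Q, k) = 3*(7 + 1/(-5 + k))/(-2 + Q) (c(Q, k) = 3*((1/(k - 5) + 7)/(Q - 2)) = 3*((1/(-5 + k) + 7)/(-2 + Q)) = 3*((7 + 1/(-5 + k))/(-2 + Q)) = 3*(7 + 1/(-5 + k))/(-2 + Q))
C = -15 (C = (-38 - 1*7)/3 = (-38 - 7)/3 = (1/3)*(-45) = -15)
T(-4)*c(6, -2) + C = -18*(-34 + 7*(-2))/(10 - 5*6 - 2*(-2) + 6*(-2)) - 15 = -18*(-34 - 14)/(10 - 30 + 4 - 12) - 15 = -18*(-48)/(-28) - 15 = -18*(-1)*(-48)/28 - 15 = -6*36/7 - 15 = -216/7 - 15 = -321/7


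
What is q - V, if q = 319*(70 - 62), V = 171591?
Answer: -169039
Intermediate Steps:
q = 2552 (q = 319*8 = 2552)
q - V = 2552 - 1*171591 = 2552 - 171591 = -169039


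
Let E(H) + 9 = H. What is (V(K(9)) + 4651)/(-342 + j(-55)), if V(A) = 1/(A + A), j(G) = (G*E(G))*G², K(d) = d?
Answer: 83719/191657844 ≈ 0.00043681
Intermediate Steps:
E(H) = -9 + H
j(G) = G³*(-9 + G) (j(G) = (G*(-9 + G))*G² = G³*(-9 + G))
V(A) = 1/(2*A)
(V(K(9)) + 4651)/(-342 + j(-55)) = ((½)/9 + 4651)/(-342 + (-55)³*(-9 - 55)) = ((½)*(⅑) + 4651)/(-342 - 166375*(-64)) = (1/18 + 4651)/(-342 + 10648000) = (83719/18)/10647658 = (83719/18)*(1/10647658) = 83719/191657844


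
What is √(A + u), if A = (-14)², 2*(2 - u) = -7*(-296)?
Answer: I*√838 ≈ 28.948*I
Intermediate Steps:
u = -1034 (u = 2 - (-7)*(-296)/2 = 2 - ½*2072 = 2 - 1036 = -1034)
A = 196
√(A + u) = √(196 - 1034) = √(-838) = I*√838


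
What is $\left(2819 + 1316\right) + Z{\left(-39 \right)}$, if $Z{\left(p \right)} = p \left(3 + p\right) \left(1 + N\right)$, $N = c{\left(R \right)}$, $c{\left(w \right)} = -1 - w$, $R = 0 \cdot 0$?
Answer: $4135$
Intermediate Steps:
$R = 0$
$N = -1$ ($N = -1 - 0 = -1 + 0 = -1$)
$Z{\left(p \right)} = 0$ ($Z{\left(p \right)} = p \left(3 + p\right) \left(1 - 1\right) = p \left(3 + p\right) 0 = p 0 = 0$)
$\left(2819 + 1316\right) + Z{\left(-39 \right)} = \left(2819 + 1316\right) + 0 = 4135 + 0 = 4135$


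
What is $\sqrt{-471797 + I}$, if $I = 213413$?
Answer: $4 i \sqrt{16149} \approx 508.31 i$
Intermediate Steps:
$\sqrt{-471797 + I} = \sqrt{-471797 + 213413} = \sqrt{-258384} = 4 i \sqrt{16149}$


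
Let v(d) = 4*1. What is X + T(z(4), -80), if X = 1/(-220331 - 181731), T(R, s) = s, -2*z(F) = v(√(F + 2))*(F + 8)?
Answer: -32164961/402062 ≈ -80.000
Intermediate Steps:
v(d) = 4
z(F) = -16 - 2*F (z(F) = -2*(F + 8) = -2*(8 + F) = -(32 + 4*F)/2 = -16 - 2*F)
X = -1/402062 (X = 1/(-402062) = -1/402062 ≈ -2.4872e-6)
X + T(z(4), -80) = -1/402062 - 80 = -32164961/402062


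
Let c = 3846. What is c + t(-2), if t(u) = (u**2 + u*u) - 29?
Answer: 3825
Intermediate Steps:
t(u) = -29 + 2*u**2 (t(u) = (u**2 + u**2) - 29 = 2*u**2 - 29 = -29 + 2*u**2)
c + t(-2) = 3846 + (-29 + 2*(-2)**2) = 3846 + (-29 + 2*4) = 3846 + (-29 + 8) = 3846 - 21 = 3825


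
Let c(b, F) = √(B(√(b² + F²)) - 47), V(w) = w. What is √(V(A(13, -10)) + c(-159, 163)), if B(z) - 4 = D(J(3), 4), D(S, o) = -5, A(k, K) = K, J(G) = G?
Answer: √(-10 + 4*I*√3) ≈ 1.0406 + 3.3291*I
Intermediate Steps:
B(z) = -1 (B(z) = 4 - 5 = -1)
c(b, F) = 4*I*√3 (c(b, F) = √(-1 - 47) = √(-48) = 4*I*√3)
√(V(A(13, -10)) + c(-159, 163)) = √(-10 + 4*I*√3)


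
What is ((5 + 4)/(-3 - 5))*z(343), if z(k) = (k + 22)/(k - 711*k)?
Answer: 657/389648 ≈ 0.0016861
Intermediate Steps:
z(k) = -(22 + k)/(710*k) (z(k) = (22 + k)/((-710*k)) = (22 + k)*(-1/(710*k)) = -(22 + k)/(710*k))
((5 + 4)/(-3 - 5))*z(343) = ((5 + 4)/(-3 - 5))*((1/710)*(-22 - 1*343)/343) = (9/(-8))*((1/710)*(1/343)*(-22 - 343)) = (9*(-⅛))*((1/710)*(1/343)*(-365)) = -9/8*(-73/48706) = 657/389648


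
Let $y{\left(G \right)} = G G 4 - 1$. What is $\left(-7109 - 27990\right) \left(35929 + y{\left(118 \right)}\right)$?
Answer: $-3215910776$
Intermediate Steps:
$y{\left(G \right)} = -1 + 4 G^{2}$ ($y{\left(G \right)} = G^{2} \cdot 4 - 1 = 4 G^{2} - 1 = -1 + 4 G^{2}$)
$\left(-7109 - 27990\right) \left(35929 + y{\left(118 \right)}\right) = \left(-7109 - 27990\right) \left(35929 - \left(1 - 4 \cdot 118^{2}\right)\right) = - 35099 \left(35929 + \left(-1 + 4 \cdot 13924\right)\right) = - 35099 \left(35929 + \left(-1 + 55696\right)\right) = - 35099 \left(35929 + 55695\right) = \left(-35099\right) 91624 = -3215910776$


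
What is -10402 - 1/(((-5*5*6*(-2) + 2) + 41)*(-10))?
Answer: -35678859/3430 ≈ -10402.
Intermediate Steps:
-10402 - 1/(((-5*5*6*(-2) + 2) + 41)*(-10)) = -10402 - 1/(((-150*(-2) + 2) + 41)*(-10)) = -10402 - 1/(((-5*(-60) + 2) + 41)*(-10)) = -10402 - 1/(((300 + 2) + 41)*(-10)) = -10402 - 1/((302 + 41)*(-10)) = -10402 - 1/(343*(-10)) = -10402 - 1/(-3430) = -10402 - 1*(-1/3430) = -10402 + 1/3430 = -35678859/3430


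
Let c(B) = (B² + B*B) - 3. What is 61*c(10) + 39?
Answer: 12056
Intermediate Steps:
c(B) = -3 + 2*B² (c(B) = (B² + B²) - 3 = 2*B² - 3 = -3 + 2*B²)
61*c(10) + 39 = 61*(-3 + 2*10²) + 39 = 61*(-3 + 2*100) + 39 = 61*(-3 + 200) + 39 = 61*197 + 39 = 12017 + 39 = 12056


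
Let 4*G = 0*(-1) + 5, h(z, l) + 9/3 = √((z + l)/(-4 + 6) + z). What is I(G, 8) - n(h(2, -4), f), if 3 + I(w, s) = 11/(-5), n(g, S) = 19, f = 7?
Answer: -121/5 ≈ -24.200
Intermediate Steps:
h(z, l) = -3 + √(l/2 + 3*z/2) (h(z, l) = -3 + √((z + l)/(-4 + 6) + z) = -3 + √((l + z)/2 + z) = -3 + √((l + z)*(½) + z) = -3 + √((l/2 + z/2) + z) = -3 + √(l/2 + 3*z/2))
G = 5/4 (G = (0*(-1) + 5)/4 = (0 + 5)/4 = (¼)*5 = 5/4 ≈ 1.2500)
I(w, s) = -26/5 (I(w, s) = -3 + 11/(-5) = -3 + 11*(-⅕) = -3 - 11/5 = -26/5)
I(G, 8) - n(h(2, -4), f) = -26/5 - 1*19 = -26/5 - 19 = -121/5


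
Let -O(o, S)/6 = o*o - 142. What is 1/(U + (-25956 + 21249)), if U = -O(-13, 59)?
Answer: -1/4545 ≈ -0.00022002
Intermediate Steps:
O(o, S) = 852 - 6*o**2 (O(o, S) = -6*(o*o - 142) = -6*(o**2 - 142) = -6*(-142 + o**2) = 852 - 6*o**2)
U = 162 (U = -(852 - 6*(-13)**2) = -(852 - 6*169) = -(852 - 1014) = -1*(-162) = 162)
1/(U + (-25956 + 21249)) = 1/(162 + (-25956 + 21249)) = 1/(162 - 4707) = 1/(-4545) = -1/4545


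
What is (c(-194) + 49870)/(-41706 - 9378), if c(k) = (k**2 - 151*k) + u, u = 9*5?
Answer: -116845/51084 ≈ -2.2873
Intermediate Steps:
u = 45
c(k) = 45 + k**2 - 151*k (c(k) = (k**2 - 151*k) + 45 = 45 + k**2 - 151*k)
(c(-194) + 49870)/(-41706 - 9378) = ((45 + (-194)**2 - 151*(-194)) + 49870)/(-41706 - 9378) = ((45 + 37636 + 29294) + 49870)/(-51084) = (66975 + 49870)*(-1/51084) = 116845*(-1/51084) = -116845/51084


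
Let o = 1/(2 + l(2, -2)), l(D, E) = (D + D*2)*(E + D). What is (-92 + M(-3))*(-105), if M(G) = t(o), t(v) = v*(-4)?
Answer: 9870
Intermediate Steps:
l(D, E) = 3*D*(D + E) (l(D, E) = (D + 2*D)*(D + E) = (3*D)*(D + E) = 3*D*(D + E))
o = 1/2 (o = 1/(2 + 3*2*(2 - 2)) = 1/(2 + 3*2*0) = 1/(2 + 0) = 1/2 ≈ 0.50000)
t(v) = -4*v
M(G) = -2 (M(G) = -4*1/2 = -2)
(-92 + M(-3))*(-105) = (-92 - 2)*(-105) = -94*(-105) = 9870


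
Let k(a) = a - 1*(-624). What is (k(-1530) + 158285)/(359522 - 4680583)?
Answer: -157379/4321061 ≈ -0.036421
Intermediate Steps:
k(a) = 624 + a (k(a) = a + 624 = 624 + a)
(k(-1530) + 158285)/(359522 - 4680583) = ((624 - 1530) + 158285)/(359522 - 4680583) = (-906 + 158285)/(-4321061) = 157379*(-1/4321061) = -157379/4321061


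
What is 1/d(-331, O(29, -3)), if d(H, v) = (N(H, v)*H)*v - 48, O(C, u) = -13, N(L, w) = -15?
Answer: -1/64593 ≈ -1.5482e-5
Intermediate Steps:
d(H, v) = -48 - 15*H*v (d(H, v) = (-15*H)*v - 48 = -15*H*v - 48 = -48 - 15*H*v)
1/d(-331, O(29, -3)) = 1/(-48 - 15*(-331)*(-13)) = 1/(-48 - 64545) = 1/(-64593) = -1/64593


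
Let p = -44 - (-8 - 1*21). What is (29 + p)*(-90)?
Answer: -1260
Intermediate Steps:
p = -15 (p = -44 - (-8 - 21) = -44 - 1*(-29) = -44 + 29 = -15)
(29 + p)*(-90) = (29 - 15)*(-90) = 14*(-90) = -1260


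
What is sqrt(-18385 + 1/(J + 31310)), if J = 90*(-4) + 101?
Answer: I*sqrt(17726166158334)/31051 ≈ 135.59*I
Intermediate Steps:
J = -259 (J = -360 + 101 = -259)
sqrt(-18385 + 1/(J + 31310)) = sqrt(-18385 + 1/(-259 + 31310)) = sqrt(-18385 + 1/31051) = sqrt(-570872634/31051) = I*sqrt(17726166158334)/31051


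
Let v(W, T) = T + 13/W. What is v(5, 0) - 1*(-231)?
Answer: 1168/5 ≈ 233.60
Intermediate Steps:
v(5, 0) - 1*(-231) = (0 + 13/5) - 1*(-231) = (0 + 13*(⅕)) + 231 = (0 + 13/5) + 231 = 13/5 + 231 = 1168/5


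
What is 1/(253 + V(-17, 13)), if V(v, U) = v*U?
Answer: 1/32 ≈ 0.031250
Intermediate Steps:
V(v, U) = U*v
1/(253 + V(-17, 13)) = 1/(253 + 13*(-17)) = 1/(253 - 221) = 1/32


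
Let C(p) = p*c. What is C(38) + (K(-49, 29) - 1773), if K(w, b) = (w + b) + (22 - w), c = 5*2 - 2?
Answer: -1418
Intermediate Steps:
c = 8 (c = 10 - 2 = 8)
K(w, b) = 22 + b (K(w, b) = (b + w) + (22 - w) = 22 + b)
C(p) = 8*p (C(p) = p*8 = 8*p)
C(38) + (K(-49, 29) - 1773) = 8*38 + ((22 + 29) - 1773) = 304 + (51 - 1773) = 304 - 1722 = -1418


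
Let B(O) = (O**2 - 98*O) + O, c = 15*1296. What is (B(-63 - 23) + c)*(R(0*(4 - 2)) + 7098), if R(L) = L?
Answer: 249693444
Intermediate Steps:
c = 19440
B(O) = O**2 - 97*O
(B(-63 - 23) + c)*(R(0*(4 - 2)) + 7098) = ((-63 - 23)*(-97 + (-63 - 23)) + 19440)*(0*(4 - 2) + 7098) = (-86*(-97 - 86) + 19440)*(0*2 + 7098) = (-86*(-183) + 19440)*(0 + 7098) = (15738 + 19440)*7098 = 35178*7098 = 249693444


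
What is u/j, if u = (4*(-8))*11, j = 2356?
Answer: -88/589 ≈ -0.14941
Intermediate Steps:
u = -352 (u = -32*11 = -352)
u/j = -352/2356 = -352*1/2356 = -88/589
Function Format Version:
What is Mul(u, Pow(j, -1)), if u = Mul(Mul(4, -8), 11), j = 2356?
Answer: Rational(-88, 589) ≈ -0.14941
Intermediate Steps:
u = -352 (u = Mul(-32, 11) = -352)
Mul(u, Pow(j, -1)) = Mul(-352, Pow(2356, -1)) = Mul(-352, Rational(1, 2356)) = Rational(-88, 589)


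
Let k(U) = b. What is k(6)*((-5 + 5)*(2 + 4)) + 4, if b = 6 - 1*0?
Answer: 4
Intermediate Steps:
b = 6 (b = 6 + 0 = 6)
k(U) = 6
k(6)*((-5 + 5)*(2 + 4)) + 4 = 6*((-5 + 5)*(2 + 4)) + 4 = 6*(0*6) + 4 = 6*0 + 4 = 0 + 4 = 4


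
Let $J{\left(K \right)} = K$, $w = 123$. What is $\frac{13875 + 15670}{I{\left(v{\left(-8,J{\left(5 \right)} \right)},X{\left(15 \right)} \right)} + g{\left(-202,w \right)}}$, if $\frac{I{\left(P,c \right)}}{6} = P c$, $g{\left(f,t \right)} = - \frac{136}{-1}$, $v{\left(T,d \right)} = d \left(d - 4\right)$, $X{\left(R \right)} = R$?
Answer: $\frac{29545}{586} \approx 50.418$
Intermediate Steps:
$v{\left(T,d \right)} = d \left(-4 + d\right)$
$g{\left(f,t \right)} = 136$ ($g{\left(f,t \right)} = \left(-136\right) \left(-1\right) = 136$)
$I{\left(P,c \right)} = 6 P c$
$\frac{13875 + 15670}{I{\left(v{\left(-8,J{\left(5 \right)} \right)},X{\left(15 \right)} \right)} + g{\left(-202,w \right)}} = \frac{13875 + 15670}{6 \cdot 5 \left(-4 + 5\right) 15 + 136} = \frac{29545}{6 \cdot 5 \cdot 1 \cdot 15 + 136} = \frac{29545}{6 \cdot 5 \cdot 15 + 136} = \frac{29545}{450 + 136} = \frac{29545}{586}$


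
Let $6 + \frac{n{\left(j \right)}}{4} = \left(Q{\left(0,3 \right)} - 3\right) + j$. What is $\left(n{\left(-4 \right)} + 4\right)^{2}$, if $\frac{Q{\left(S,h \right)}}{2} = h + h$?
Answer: $0$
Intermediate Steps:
$Q{\left(S,h \right)} = 4 h$ ($Q{\left(S,h \right)} = 2 \left(h + h\right) = 2 \cdot 2 h = 4 h$)
$n{\left(j \right)} = 12 + 4 j$ ($n{\left(j \right)} = -24 + 4 \left(\left(4 \cdot 3 - 3\right) + j\right) = -24 + 4 \left(\left(12 - 3\right) + j\right) = -24 + 4 \left(9 + j\right) = -24 + \left(36 + 4 j\right) = 12 + 4 j$)
$\left(n{\left(-4 \right)} + 4\right)^{2} = \left(\left(12 + 4 \left(-4\right)\right) + 4\right)^{2} = \left(\left(12 - 16\right) + 4\right)^{2} = \left(-4 + 4\right)^{2} = 0^{2} = 0$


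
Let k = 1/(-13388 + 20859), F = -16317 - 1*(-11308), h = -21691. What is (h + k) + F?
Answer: -199475699/7471 ≈ -26700.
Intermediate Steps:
F = -5009 (F = -16317 + 11308 = -5009)
k = 1/7471 ≈ 0.00013385
(h + k) + F = (-21691 + 1/7471) - 5009 = -162053460/7471 - 5009 = -199475699/7471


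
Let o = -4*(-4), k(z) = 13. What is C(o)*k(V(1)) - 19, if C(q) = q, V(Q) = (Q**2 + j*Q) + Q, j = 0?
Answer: 189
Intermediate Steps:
V(Q) = Q + Q**2 (V(Q) = (Q**2 + 0*Q) + Q = (Q**2 + 0) + Q = Q**2 + Q = Q + Q**2)
o = 16
C(o)*k(V(1)) - 19 = 16*13 - 19 = 208 - 19 = 189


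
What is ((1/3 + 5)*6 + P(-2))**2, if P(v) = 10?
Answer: 1764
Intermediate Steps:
((1/3 + 5)*6 + P(-2))**2 = ((1/3 + 5)*6 + 10)**2 = ((16/3)*6 + 10)**2 = (32 + 10)**2 = 42**2 = 1764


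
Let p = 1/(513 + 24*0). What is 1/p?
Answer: 513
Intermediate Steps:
p = 1/513 (p = 1/(513 + 0) = 1/513 ≈ 0.0019493)
1/p = 1/(1/513) = 513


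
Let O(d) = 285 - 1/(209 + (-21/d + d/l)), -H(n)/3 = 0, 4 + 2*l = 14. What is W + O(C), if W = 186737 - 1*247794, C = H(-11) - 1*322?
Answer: -2022066986/33273 ≈ -60772.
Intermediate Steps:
l = 5 (l = -2 + (1/2)*14 = -2 + 7 = 5)
H(n) = 0 (H(n) = -3*0 = 0)
C = -322 (C = 0 - 1*322 = 0 - 322 = -322)
W = -61057 (W = 186737 - 247794 = -61057)
O(d) = 285 - 1/(209 - 21/d + d/5) (O(d) = 285 - 1/(209 + (-21/d + d/5)) = 285 - 1/(209 - 21/d + d/5))
W + O(C) = -61057 + 5*(-5985 + 57*(-322)**2 + 59564*(-322))/(-105 + (-322)**2 + 1045*(-322)) = -61057 + 5*(-5985 + 57*103684 - 19179608)/(-105 + 103684 - 336490) = -61057 + 5*(-5985 + 5909988 - 19179608)/(-232911) = -61057 + 5*(-1/232911)*(-13275605) = -61057 + 9482575/33273 = -2022066986/33273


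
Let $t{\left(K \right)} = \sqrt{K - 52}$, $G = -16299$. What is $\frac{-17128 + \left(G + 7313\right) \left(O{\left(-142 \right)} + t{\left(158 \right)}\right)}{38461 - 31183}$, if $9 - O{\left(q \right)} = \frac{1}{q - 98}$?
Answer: $- \frac{11764733}{873360} - \frac{4493 \sqrt{106}}{3639} \approx -26.182$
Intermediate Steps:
$O{\left(q \right)} = 9 - \frac{1}{-98 + q}$ ($O{\left(q \right)} = 9 - \frac{1}{q - 98} = 9 - \frac{1}{-98 + q}$)
$t{\left(K \right)} = \sqrt{-52 + K}$
$\frac{-17128 + \left(G + 7313\right) \left(O{\left(-142 \right)} + t{\left(158 \right)}\right)}{38461 - 31183} = \frac{-17128 + \left(-16299 + 7313\right) \left(\frac{-883 + 9 \left(-142\right)}{-98 - 142} + \sqrt{-52 + 158}\right)}{38461 - 31183} = \frac{-17128 - 8986 \left(\frac{-883 - 1278}{-240} + \sqrt{106}\right)}{7278} = \left(-17128 - 8986 \left(\left(- \frac{1}{240}\right) \left(-2161\right) + \sqrt{106}\right)\right) \frac{1}{7278} = \left(-17128 - 8986 \left(\frac{2161}{240} + \sqrt{106}\right)\right) \frac{1}{7278} = \left(-17128 - \left(\frac{9709373}{120} + 8986 \sqrt{106}\right)\right) \frac{1}{7278} = \left(- \frac{11764733}{120} - 8986 \sqrt{106}\right) \frac{1}{7278} = - \frac{11764733}{873360} - \frac{4493 \sqrt{106}}{3639}$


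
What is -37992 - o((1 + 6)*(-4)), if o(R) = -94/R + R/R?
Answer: -531949/14 ≈ -37996.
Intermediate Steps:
o(R) = 1 - 94/R (o(R) = -94/R + 1 = 1 - 94/R)
-37992 - o((1 + 6)*(-4)) = -37992 - (-94 + (1 + 6)*(-4))/((1 + 6)*(-4)) = -37992 - (-94 + 7*(-4))/(7*(-4)) = -37992 - (-94 - 28)/(-28) = -37992 - (-1)*(-122)/28 = -37992 - 1*61/14 = -37992 - 61/14 = -531949/14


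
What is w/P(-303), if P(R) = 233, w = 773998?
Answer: 773998/233 ≈ 3321.9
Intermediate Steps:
w/P(-303) = 773998/233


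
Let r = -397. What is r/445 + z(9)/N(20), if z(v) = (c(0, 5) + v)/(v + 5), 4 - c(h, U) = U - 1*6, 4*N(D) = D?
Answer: -308/445 ≈ -0.69213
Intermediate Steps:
N(D) = D/4
c(h, U) = 10 - U (c(h, U) = 4 - (U - 1*6) = 4 - (U - 6) = 4 - (-6 + U) = 4 + (6 - U) = 10 - U)
z(v) = 1 (z(v) = ((10 - 1*5) + v)/(v + 5) = ((10 - 5) + v)/(5 + v) = (5 + v)/(5 + v) = 1)
r/445 + z(9)/N(20) = -397/445 + 1/((1/4)*20) = -397*1/445 + 1/5 = -397/445 + 1*(1/5) = -397/445 + 1/5 = -308/445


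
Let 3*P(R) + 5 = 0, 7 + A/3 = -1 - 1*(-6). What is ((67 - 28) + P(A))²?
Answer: 12544/9 ≈ 1393.8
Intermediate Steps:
A = -6 (A = -21 + 3*(-1 - 1*(-6)) = -21 + 3*(-1 + 6) = -21 + 3*5 = -21 + 15 = -6)
P(R) = -5/3 (P(R) = -5/3 + (⅓)*0 = -5/3 + 0 = -5/3)
((67 - 28) + P(A))² = ((67 - 28) - 5/3)² = (39 - 5/3)² = (112/3)² = 12544/9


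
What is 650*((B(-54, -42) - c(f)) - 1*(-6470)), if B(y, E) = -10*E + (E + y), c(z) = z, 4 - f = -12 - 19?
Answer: 4393350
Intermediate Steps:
f = 35 (f = 4 - (-12 - 19) = 4 - 1*(-31) = 4 + 31 = 35)
B(y, E) = y - 9*E
650*((B(-54, -42) - c(f)) - 1*(-6470)) = 650*(((-54 - 9*(-42)) - 1*35) - 1*(-6470)) = 650*(((-54 + 378) - 35) + 6470) = 650*((324 - 35) + 6470) = 650*(289 + 6470) = 650*6759 = 4393350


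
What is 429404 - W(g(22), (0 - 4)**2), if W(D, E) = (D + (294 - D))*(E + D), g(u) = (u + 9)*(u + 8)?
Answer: 151280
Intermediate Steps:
g(u) = (8 + u)*(9 + u) (g(u) = (9 + u)*(8 + u) = (8 + u)*(9 + u))
W(D, E) = 294*D + 294*E (W(D, E) = 294*(D + E) = 294*D + 294*E)
429404 - W(g(22), (0 - 4)**2) = 429404 - (294*(72 + 22**2 + 17*22) + 294*(0 - 4)**2) = 429404 - (294*(72 + 484 + 374) + 294*(-4)**2) = 429404 - (294*930 + 294*16) = 429404 - (273420 + 4704) = 429404 - 1*278124 = 429404 - 278124 = 151280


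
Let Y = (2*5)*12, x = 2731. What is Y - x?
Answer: -2611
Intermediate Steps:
Y = 120 (Y = 10*12 = 120)
Y - x = 120 - 1*2731 = 120 - 2731 = -2611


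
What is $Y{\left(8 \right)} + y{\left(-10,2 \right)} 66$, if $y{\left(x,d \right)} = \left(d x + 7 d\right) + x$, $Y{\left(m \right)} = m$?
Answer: $-1048$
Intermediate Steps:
$y{\left(x,d \right)} = x + 7 d + d x$ ($y{\left(x,d \right)} = \left(7 d + d x\right) + x = x + 7 d + d x$)
$Y{\left(8 \right)} + y{\left(-10,2 \right)} 66 = 8 + \left(-10 + 7 \cdot 2 + 2 \left(-10\right)\right) 66 = 8 + \left(-10 + 14 - 20\right) 66 = 8 - 1056 = -1048$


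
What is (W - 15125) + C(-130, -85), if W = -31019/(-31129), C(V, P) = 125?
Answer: -466903981/31129 ≈ -14999.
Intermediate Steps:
W = 31019/31129 (W = -31019*(-1/31129) = 31019/31129 ≈ 0.99647)
(W - 15125) + C(-130, -85) = (31019/31129 - 15125) + 125 = -470795106/31129 + 125 = -466903981/31129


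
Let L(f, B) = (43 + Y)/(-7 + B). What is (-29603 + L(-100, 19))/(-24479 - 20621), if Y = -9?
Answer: 177601/270600 ≈ 0.65632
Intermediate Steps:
L(f, B) = 34/(-7 + B) (L(f, B) = (43 - 9)/(-7 + B) = 34/(-7 + B))
(-29603 + L(-100, 19))/(-24479 - 20621) = (-29603 + 34/(-7 + 19))/(-24479 - 20621) = (-29603 + 34/12)/(-45100) = (-29603 + 34*(1/12))*(-1/45100) = (-29603 + 17/6)*(-1/45100) = -177601/6*(-1/45100) = 177601/270600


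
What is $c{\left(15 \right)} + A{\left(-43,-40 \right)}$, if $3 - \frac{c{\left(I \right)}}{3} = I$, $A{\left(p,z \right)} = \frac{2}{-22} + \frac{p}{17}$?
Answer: $- \frac{7222}{187} \approx -38.62$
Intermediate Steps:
$A{\left(p,z \right)} = - \frac{1}{11} + \frac{p}{17}$ ($A{\left(p,z \right)} = 2 \left(- \frac{1}{22}\right) + p \frac{1}{17} = - \frac{1}{11} + \frac{p}{17}$)
$c{\left(I \right)} = 9 - 3 I$
$c{\left(15 \right)} + A{\left(-43,-40 \right)} = \left(9 - 45\right) + \left(- \frac{1}{11} + \frac{1}{17} \left(-43\right)\right) = \left(9 - 45\right) - \frac{490}{187} = -36 - \frac{490}{187} = - \frac{7222}{187}$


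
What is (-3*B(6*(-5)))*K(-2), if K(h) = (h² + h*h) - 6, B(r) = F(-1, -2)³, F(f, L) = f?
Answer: 6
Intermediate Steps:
B(r) = -1 (B(r) = (-1)³ = -1)
K(h) = -6 + 2*h² (K(h) = (h² + h²) - 6 = 2*h² - 6 = -6 + 2*h²)
(-3*B(6*(-5)))*K(-2) = (-3*(-1))*(-6 + 2*(-2)²) = 3*(-6 + 2*4) = 3*(-6 + 8) = 3*2 = 6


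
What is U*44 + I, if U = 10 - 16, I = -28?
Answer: -292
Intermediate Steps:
U = -6
U*44 + I = -6*44 - 28 = -264 - 28 = -292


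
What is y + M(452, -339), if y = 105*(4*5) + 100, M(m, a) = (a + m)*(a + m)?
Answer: 14969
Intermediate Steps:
M(m, a) = (a + m)²
y = 2200 (y = 105*20 + 100 = 2100 + 100 = 2200)
y + M(452, -339) = 2200 + (-339 + 452)² = 2200 + 113² = 2200 + 12769 = 14969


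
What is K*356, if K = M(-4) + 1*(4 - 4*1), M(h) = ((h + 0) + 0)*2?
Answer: -2848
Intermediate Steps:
M(h) = 2*h (M(h) = (h + 0)*2 = h*2 = 2*h)
K = -8 (K = 2*(-4) + 1*(4 - 4*1) = -8 + 1*(4 - 4) = -8 + 1*0 = -8 + 0 = -8)
K*356 = -8*356 = -2848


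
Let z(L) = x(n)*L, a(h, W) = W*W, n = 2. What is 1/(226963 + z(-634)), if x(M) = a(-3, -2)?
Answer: 1/224427 ≈ 4.4558e-6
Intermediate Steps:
a(h, W) = W²
x(M) = 4 (x(M) = (-2)² = 4)
z(L) = 4*L
1/(226963 + z(-634)) = 1/(226963 + 4*(-634)) = 1/(226963 - 2536) = 1/224427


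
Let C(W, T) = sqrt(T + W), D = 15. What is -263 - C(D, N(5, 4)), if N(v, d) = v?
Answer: -263 - 2*sqrt(5) ≈ -267.47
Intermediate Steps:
-263 - C(D, N(5, 4)) = -263 - sqrt(5 + 15) = -263 - sqrt(20) = -263 - 2*sqrt(5)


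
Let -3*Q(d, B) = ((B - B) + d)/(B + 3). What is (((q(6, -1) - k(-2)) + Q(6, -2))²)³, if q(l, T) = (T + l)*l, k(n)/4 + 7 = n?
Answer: 68719476736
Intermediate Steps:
Q(d, B) = -d/(3*(3 + B)) (Q(d, B) = -((B - B) + d)/(3*(B + 3)) = -(0 + d)/(3*(3 + B)) = -d/(3*(3 + B)))
k(n) = -28 + 4*n
q(l, T) = l*(T + l)
(((q(6, -1) - k(-2)) + Q(6, -2))²)³ = (((6*(-1 + 6) - (-28 + 4*(-2))) - 1*6/(9 + 3*(-2)))²)³ = (((6*5 - (-28 - 8)) - 1*6/(9 - 6))²)³ = (((30 - 1*(-36)) - 1*6/3)²)³ = (((30 + 36) - 1*6*⅓)²)³ = ((66 - 2)²)³ = (64²)³ = 4096³ = 68719476736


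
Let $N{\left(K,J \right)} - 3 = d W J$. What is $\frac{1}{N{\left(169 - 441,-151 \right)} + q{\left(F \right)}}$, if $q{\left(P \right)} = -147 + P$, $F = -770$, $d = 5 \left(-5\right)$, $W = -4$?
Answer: $- \frac{1}{16014} \approx -6.2445 \cdot 10^{-5}$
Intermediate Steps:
$d = -25$
$N{\left(K,J \right)} = 3 + 100 J$ ($N{\left(K,J \right)} = 3 + \left(-25\right) \left(-4\right) J = 3 + 100 J$)
$\frac{1}{N{\left(169 - 441,-151 \right)} + q{\left(F \right)}} = \frac{1}{\left(3 + 100 \left(-151\right)\right) - 917} = \frac{1}{\left(3 - 15100\right) - 917} = \frac{1}{-15097 - 917} = \frac{1}{-16014} = - \frac{1}{16014}$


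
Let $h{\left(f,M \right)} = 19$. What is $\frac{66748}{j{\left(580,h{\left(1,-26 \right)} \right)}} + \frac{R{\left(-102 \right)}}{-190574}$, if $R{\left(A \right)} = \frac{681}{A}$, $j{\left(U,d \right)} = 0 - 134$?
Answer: $- \frac{216247351775}{434127572} \approx -498.12$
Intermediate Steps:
$j{\left(U,d \right)} = -134$ ($j{\left(U,d \right)} = 0 - 134 = -134$)
$\frac{66748}{j{\left(580,h{\left(1,-26 \right)} \right)}} + \frac{R{\left(-102 \right)}}{-190574} = \frac{66748}{-134} + \frac{681 \frac{1}{-102}}{-190574} = 66748 \left(- \frac{1}{134}\right) + 681 \left(- \frac{1}{102}\right) \left(- \frac{1}{190574}\right) = - \frac{33374}{67} - - \frac{227}{6479516} = - \frac{33374}{67} + \frac{227}{6479516} = - \frac{216247351775}{434127572}$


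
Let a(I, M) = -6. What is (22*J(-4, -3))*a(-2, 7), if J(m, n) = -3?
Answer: 396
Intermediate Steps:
(22*J(-4, -3))*a(-2, 7) = (22*(-3))*(-6) = -66*(-6) = 396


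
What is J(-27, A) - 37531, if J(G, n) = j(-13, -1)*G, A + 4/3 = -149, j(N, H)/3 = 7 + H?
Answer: -38017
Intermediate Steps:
j(N, H) = 21 + 3*H (j(N, H) = 3*(7 + H) = 21 + 3*H)
A = -451/3 (A = -4/3 - 149 = -451/3 ≈ -150.33)
J(G, n) = 18*G (J(G, n) = (21 + 3*(-1))*G = (21 - 3)*G = 18*G)
J(-27, A) - 37531 = 18*(-27) - 37531 = -486 - 37531 = -38017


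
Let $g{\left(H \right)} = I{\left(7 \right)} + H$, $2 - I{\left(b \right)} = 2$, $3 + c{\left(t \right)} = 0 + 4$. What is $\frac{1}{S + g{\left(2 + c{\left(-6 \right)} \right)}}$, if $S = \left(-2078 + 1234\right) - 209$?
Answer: $- \frac{1}{1050} \approx -0.00095238$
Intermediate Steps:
$c{\left(t \right)} = 1$ ($c{\left(t \right)} = -3 + \left(0 + 4\right) = -3 + 4 = 1$)
$I{\left(b \right)} = 0$ ($I{\left(b \right)} = 2 - 2 = 0$)
$S = -1053$ ($S = -844 - 209 = -1053$)
$g{\left(H \right)} = H$ ($g{\left(H \right)} = 0 + H = H$)
$\frac{1}{S + g{\left(2 + c{\left(-6 \right)} \right)}} = \frac{1}{-1053 + \left(2 + 1\right)} = \frac{1}{-1053 + 3} = \frac{1}{-1050} = - \frac{1}{1050}$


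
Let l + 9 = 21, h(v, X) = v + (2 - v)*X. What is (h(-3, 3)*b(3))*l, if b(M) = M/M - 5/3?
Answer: -96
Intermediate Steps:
h(v, X) = v + X*(2 - v)
l = 12 (l = -9 + 21 = 12)
b(M) = -⅔ (b(M) = 1 - 5*⅓ = 1 - 5/3 = -⅔)
(h(-3, 3)*b(3))*l = ((-3 + 2*3 - 1*3*(-3))*(-⅔))*12 = ((-3 + 6 + 9)*(-⅔))*12 = (12*(-⅔))*12 = -8*12 = -96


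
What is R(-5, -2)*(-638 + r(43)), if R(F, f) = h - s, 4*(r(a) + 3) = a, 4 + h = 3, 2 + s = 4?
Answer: 7563/4 ≈ 1890.8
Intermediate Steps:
s = 2 (s = -2 + 4 = 2)
h = -1 (h = -4 + 3 = -1)
r(a) = -3 + a/4
R(F, f) = -3 (R(F, f) = -1 - 1*2 = -1 - 2 = -3)
R(-5, -2)*(-638 + r(43)) = -3*(-638 + (-3 + (¼)*43)) = -3*(-638 + (-3 + 43/4)) = -3*(-638 + 31/4) = -3*(-2521/4) = 7563/4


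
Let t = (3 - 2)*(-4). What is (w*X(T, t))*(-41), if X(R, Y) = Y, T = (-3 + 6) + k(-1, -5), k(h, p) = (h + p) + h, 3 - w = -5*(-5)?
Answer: -3608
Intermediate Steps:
w = -22 (w = 3 - (-5)*(-5) = 3 - 1*25 = 3 - 25 = -22)
k(h, p) = p + 2*h
t = -4 (t = 1*(-4) = -4)
T = -4 (T = (-3 + 6) + (-5 + 2*(-1)) = 3 + (-5 - 2) = 3 - 7 = -4)
(w*X(T, t))*(-41) = -22*(-4)*(-41) = 88*(-41) = -3608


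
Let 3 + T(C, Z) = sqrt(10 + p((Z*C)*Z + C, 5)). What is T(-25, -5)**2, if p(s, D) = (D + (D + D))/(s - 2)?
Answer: (978 - sqrt(1060315))**2/106276 ≈ 0.025166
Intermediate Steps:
p(s, D) = 3*D/(-2 + s) (p(s, D) = (D + 2*D)/(-2 + s) = (3*D)/(-2 + s) = 3*D/(-2 + s))
T(C, Z) = -3 + sqrt(10 + 15/(-2 + C + C*Z**2)) (T(C, Z) = -3 + sqrt(10 + 3*5/(-2 + ((Z*C)*Z + C))) = -3 + sqrt(10 + 3*5/(-2 + ((C*Z)*Z + C))) = -3 + sqrt(10 + 3*5/(-2 + (C*Z**2 + C))) = -3 + sqrt(10 + 3*5/(-2 + (C + C*Z**2))) = -3 + sqrt(10 + 3*5/(-2 + C + C*Z**2)) = -3 + sqrt(10 + 15/(-2 + C + C*Z**2)))
T(-25, -5)**2 = (-3 + sqrt(10 + 15/(-2 - 25*(1 + (-5)**2))))**2 = (-3 + sqrt(10 + 15/(-2 - 25*(1 + 25))))**2 = (-3 + sqrt(10 + 15/(-2 - 25*26)))**2 = (-3 + sqrt(10 + 15/(-2 - 650)))**2 = (-3 + sqrt(10 + 15/(-652)))**2 = (-3 + sqrt(10 + 15*(-1/652)))**2 = (-3 + sqrt(10 - 15/652))**2 = (-3 + sqrt(6505/652))**2 = (-3 + sqrt(1060315)/326)**2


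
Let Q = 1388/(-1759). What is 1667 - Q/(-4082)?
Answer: 5984727679/3590119 ≈ 1667.0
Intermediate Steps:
Q = -1388/1759 (Q = 1388*(-1/1759) = -1388/1759 ≈ -0.78908)
1667 - Q/(-4082) = 1667 - (-1388)/(1759*(-4082)) = 1667 - (-1388)*(-1)/(1759*4082) = 1667 - 1*694/3590119 = 1667 - 694/3590119 = 5984727679/3590119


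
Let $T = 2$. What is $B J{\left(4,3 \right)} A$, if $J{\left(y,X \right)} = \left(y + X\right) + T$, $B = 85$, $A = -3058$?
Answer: $-2339370$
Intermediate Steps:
$J{\left(y,X \right)} = 2 + X + y$ ($J{\left(y,X \right)} = \left(y + X\right) + 2 = \left(X + y\right) + 2 = 2 + X + y$)
$B J{\left(4,3 \right)} A = 85 \left(2 + 3 + 4\right) \left(-3058\right) = 85 \cdot 9 \left(-3058\right) = 85 \left(-27522\right) = -2339370$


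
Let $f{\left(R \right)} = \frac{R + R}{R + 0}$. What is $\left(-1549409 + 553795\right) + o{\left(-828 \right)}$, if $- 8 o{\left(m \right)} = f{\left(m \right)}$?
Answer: $- \frac{3982457}{4} \approx -9.9561 \cdot 10^{5}$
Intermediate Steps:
$f{\left(R \right)} = 2$ ($f{\left(R \right)} = \frac{2 R}{R} = 2$)
$o{\left(m \right)} = - \frac{1}{4}$ ($o{\left(m \right)} = \left(- \frac{1}{8}\right) 2 = - \frac{1}{4}$)
$\left(-1549409 + 553795\right) + o{\left(-828 \right)} = \left(-1549409 + 553795\right) - \frac{1}{4} = -995614 - \frac{1}{4} = - \frac{3982457}{4}$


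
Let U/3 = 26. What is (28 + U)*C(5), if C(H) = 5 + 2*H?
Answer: 1590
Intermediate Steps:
U = 78 (U = 3*26 = 78)
(28 + U)*C(5) = (28 + 78)*(5 + 2*5) = 106*(5 + 10) = 106*15 = 1590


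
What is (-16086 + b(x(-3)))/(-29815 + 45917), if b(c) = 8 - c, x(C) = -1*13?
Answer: -16065/16102 ≈ -0.99770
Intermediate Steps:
x(C) = -13
(-16086 + b(x(-3)))/(-29815 + 45917) = (-16086 + (8 - 1*(-13)))/(-29815 + 45917) = (-16086 + (8 + 13))/16102 = (-16086 + 21)*(1/16102) = -16065*1/16102 = -16065/16102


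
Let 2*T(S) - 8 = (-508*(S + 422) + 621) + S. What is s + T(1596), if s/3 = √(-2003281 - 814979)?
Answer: -1022919/2 + 18*I*√78285 ≈ -5.1146e+5 + 5036.3*I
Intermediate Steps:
T(S) = -213747/2 - 507*S/2 (T(S) = 4 + ((-508*(S + 422) + 621) + S)/2 = 4 + ((-508*(422 + S) + 621) + S)/2 = 4 + (((-214376 - 508*S) + 621) + S)/2 = 4 + ((-213755 - 508*S) + S)/2 = 4 + (-213755 - 507*S)/2 = 4 + (-213755/2 - 507*S/2) = -213747/2 - 507*S/2)
s = 18*I*√78285 (s = 3*√(-2003281 - 814979) = 3*√(-2818260) = 3*(6*I*√78285) = 18*I*√78285 ≈ 5036.3*I)
s + T(1596) = 18*I*√78285 + (-213747/2 - 507/2*1596) = 18*I*√78285 + (-213747/2 - 404586) = 18*I*√78285 - 1022919/2 = -1022919/2 + 18*I*√78285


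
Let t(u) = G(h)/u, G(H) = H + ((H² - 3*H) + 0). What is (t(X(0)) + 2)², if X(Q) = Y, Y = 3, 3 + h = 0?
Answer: 49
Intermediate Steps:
h = -3 (h = -3 + 0 = -3)
X(Q) = 3
G(H) = H² - 2*H (G(H) = H + (H² - 3*H) = H² - 2*H)
t(u) = 15/u (t(u) = (-3*(-2 - 3))/u = (-3*(-5))/u = 15/u)
(t(X(0)) + 2)² = (15/3 + 2)² = (15*(⅓) + 2)² = (5 + 2)² = 7² = 49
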